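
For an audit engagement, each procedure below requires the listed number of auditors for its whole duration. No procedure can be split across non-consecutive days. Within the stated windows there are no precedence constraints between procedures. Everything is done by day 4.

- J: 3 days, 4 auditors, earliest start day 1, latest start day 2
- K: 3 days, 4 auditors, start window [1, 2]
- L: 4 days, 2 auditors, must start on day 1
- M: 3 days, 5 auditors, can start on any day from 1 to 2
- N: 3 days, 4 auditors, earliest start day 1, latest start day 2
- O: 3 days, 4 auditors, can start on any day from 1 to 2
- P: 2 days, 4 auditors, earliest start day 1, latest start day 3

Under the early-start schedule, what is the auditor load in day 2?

27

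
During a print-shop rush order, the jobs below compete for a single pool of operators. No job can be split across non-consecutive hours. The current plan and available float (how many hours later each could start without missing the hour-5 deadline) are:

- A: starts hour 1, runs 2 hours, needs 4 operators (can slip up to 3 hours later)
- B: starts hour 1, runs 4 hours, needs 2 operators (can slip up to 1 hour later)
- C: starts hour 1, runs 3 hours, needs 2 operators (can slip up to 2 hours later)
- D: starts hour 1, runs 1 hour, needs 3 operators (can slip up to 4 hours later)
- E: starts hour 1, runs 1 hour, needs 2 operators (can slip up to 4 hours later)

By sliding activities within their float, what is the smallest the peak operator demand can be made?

6

Early-start (A@1, B@1, C@1, D@1, E@1) gives peak 13: h1:13  h2:8  h3:4  h4:2  h5:0.
Shift C→3, D→5, E→3.
Schedule A@1, B@1, C@3, D@5, E@3: h1:6  h2:6  h3:6  h4:4  h5:5 — peak 6.
Total operator-hours = 27 over 5 hours ⇒ peak ≥ ⌈27/5⌉ = 6, so 6 is optimal.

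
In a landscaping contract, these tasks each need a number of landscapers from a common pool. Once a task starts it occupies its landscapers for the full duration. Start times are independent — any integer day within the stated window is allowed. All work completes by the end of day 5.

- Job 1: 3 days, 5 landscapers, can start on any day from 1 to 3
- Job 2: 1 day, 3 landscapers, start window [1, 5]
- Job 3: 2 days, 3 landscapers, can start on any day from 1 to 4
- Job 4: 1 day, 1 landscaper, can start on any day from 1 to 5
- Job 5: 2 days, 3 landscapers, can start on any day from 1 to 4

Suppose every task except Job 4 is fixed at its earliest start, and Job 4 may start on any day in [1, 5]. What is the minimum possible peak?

Job 4@1: d1:15  d2:11  d3:5  d4:0  d5:0 → peak 15
Job 4@2: d1:14  d2:12  d3:5  d4:0  d5:0 → peak 14
Job 4@3: d1:14  d2:11  d3:6  d4:0  d5:0 → peak 14
Job 4@4: d1:14  d2:11  d3:5  d4:1  d5:0 → peak 14
Job 4@5: d1:14  d2:11  d3:5  d4:0  d5:1 → peak 14
Best is Job 4@2, peak 14.

14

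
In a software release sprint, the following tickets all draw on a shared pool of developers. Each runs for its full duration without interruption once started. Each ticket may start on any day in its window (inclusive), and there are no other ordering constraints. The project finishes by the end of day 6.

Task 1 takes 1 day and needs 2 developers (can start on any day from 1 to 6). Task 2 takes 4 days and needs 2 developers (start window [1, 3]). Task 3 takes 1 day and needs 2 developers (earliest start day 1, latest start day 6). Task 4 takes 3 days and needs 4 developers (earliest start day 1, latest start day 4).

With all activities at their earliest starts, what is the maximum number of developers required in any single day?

10

Early-start schedule: Task 1@1, Task 2@1, Task 3@1, Task 4@1.
Load per day: day 1: 10, day 2: 6, day 3: 6, day 4: 2, day 5: 0, day 6: 0.
Peak is 10.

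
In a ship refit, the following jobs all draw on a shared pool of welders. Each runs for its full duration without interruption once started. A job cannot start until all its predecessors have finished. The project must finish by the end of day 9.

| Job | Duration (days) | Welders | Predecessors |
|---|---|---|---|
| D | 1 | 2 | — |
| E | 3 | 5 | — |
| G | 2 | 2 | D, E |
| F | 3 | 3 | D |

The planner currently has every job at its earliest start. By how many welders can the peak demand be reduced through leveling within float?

Early-start peak: d1:7  d2:8  d3:8  d4:5  d5:2  d6:0  d7:0  d8:0  d9:0 ⇒ 8.
Leveled (D@1, E@2, G@5, F@5): d1:2  d2:5  d3:5  d4:5  d5:5  d6:5  d7:3  d8:0  d9:0 ⇒ 5.
Reduction 8 − 5 = 3.

3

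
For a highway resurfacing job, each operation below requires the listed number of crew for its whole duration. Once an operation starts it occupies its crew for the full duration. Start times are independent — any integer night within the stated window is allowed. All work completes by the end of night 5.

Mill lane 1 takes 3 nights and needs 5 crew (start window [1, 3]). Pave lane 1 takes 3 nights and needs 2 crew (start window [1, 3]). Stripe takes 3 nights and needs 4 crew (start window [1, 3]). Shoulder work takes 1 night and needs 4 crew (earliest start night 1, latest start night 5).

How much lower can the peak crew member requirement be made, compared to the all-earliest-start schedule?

Early-start peak: n1:15  n2:11  n3:11  n4:0  n5:0 ⇒ 15.
Leveled (Mill lane 1@1, Pave lane 1@1, Stripe@1, Shoulder work@4): n1:11  n2:11  n3:11  n4:4  n5:0 ⇒ 11.
Reduction 15 − 11 = 4.

4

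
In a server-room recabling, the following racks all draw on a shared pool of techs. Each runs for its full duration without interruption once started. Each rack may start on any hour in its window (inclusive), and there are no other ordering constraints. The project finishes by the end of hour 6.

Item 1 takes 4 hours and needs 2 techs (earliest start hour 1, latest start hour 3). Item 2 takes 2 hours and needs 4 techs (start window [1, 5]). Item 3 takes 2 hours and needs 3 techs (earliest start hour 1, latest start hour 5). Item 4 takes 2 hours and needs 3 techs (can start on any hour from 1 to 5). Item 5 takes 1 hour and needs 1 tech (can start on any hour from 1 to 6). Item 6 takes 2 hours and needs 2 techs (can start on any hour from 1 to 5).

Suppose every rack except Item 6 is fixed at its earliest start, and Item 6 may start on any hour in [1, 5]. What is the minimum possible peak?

13

Item 6@1: h1:15  h2:14  h3:2  h4:2  h5:0  h6:0 → peak 15
Item 6@2: h1:13  h2:14  h3:4  h4:2  h5:0  h6:0 → peak 14
Item 6@3: h1:13  h2:12  h3:4  h4:4  h5:0  h6:0 → peak 13
Item 6@4: h1:13  h2:12  h3:2  h4:4  h5:2  h6:0 → peak 13
Item 6@5: h1:13  h2:12  h3:2  h4:2  h5:2  h6:2 → peak 13
Best is Item 6@3, peak 13.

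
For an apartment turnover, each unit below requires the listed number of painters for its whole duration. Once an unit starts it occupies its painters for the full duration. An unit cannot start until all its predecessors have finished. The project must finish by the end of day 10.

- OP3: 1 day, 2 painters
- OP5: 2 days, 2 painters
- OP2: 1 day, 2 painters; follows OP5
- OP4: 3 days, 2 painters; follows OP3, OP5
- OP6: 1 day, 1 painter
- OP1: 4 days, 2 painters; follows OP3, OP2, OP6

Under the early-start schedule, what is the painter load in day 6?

2

At early start, day 6 has: OP1.
Demand: 2 = 2.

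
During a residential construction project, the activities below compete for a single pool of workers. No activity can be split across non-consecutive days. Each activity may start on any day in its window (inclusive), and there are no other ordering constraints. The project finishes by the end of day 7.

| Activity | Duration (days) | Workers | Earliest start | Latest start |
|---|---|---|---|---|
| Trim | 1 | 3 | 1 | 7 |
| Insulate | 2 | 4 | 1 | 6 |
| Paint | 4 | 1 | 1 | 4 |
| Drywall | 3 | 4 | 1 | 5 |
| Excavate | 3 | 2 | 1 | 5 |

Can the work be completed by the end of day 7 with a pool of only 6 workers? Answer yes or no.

yes

Schedule Trim@1, Insulate@2, Paint@1, Drywall@4, Excavate@5: d1:4  d2:5  d3:5  d4:5  d5:6  d6:6  d7:2 — peak 6 ≤ 6.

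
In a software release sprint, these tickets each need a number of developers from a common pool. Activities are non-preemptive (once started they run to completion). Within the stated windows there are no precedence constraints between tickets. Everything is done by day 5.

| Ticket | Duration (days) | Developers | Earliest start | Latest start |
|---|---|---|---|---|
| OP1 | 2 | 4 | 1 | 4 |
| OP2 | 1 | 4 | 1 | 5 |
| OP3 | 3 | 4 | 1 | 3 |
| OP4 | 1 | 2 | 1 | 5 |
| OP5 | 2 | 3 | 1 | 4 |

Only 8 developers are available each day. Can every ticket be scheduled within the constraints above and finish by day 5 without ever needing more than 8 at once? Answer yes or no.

yes

Schedule OP1@1, OP2@1, OP3@2, OP4@3, OP5@4: d1:8  d2:8  d3:6  d4:7  d5:3 — peak 8 ≤ 8.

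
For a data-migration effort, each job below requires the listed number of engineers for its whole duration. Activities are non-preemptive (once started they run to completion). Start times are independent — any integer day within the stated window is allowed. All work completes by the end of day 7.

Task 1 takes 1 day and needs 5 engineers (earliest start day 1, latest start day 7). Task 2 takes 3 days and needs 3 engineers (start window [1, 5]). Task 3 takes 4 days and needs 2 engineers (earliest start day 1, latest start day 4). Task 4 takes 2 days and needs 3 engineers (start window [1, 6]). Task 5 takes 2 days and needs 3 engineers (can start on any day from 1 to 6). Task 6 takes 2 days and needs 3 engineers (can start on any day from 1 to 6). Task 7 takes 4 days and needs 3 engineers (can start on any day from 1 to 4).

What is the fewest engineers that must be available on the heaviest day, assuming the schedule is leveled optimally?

8

Early-start (Task 1@1, Task 2@1, Task 3@1, Task 4@1, Task 5@1, Task 6@1, Task 7@1) gives peak 22: d1:22  d2:17  d3:8  d4:5  d5:0  d6:0  d7:0.
Shift Task 3→2, Task 4→2, Task 5→4, Task 6→6, Task 7→4.
Schedule Task 1@1, Task 2@1, Task 3@2, Task 4@2, Task 5@4, Task 6@6, Task 7@4: d1:8  d2:8  d3:8  d4:8  d5:8  d6:6  d7:6 — peak 8.
Total engineer-days = 52 over 7 days ⇒ peak ≥ ⌈52/7⌉ = 8, so 8 is optimal.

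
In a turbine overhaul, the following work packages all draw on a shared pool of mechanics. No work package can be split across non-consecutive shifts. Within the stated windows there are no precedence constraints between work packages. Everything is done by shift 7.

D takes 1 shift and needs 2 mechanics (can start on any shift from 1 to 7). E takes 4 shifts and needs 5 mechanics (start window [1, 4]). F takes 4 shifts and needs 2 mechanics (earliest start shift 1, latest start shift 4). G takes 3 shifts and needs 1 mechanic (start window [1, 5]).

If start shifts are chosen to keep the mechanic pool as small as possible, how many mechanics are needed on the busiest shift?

Early-start (D@1, E@1, F@1, G@1) gives peak 10: s1:10  s2:8  s3:8  s4:7  s5:0  s6:0  s7:0.
Shift F→2, G→5.
Schedule D@1, E@1, F@2, G@5: s1:7  s2:7  s3:7  s4:7  s5:3  s6:1  s7:1 — peak 7.

7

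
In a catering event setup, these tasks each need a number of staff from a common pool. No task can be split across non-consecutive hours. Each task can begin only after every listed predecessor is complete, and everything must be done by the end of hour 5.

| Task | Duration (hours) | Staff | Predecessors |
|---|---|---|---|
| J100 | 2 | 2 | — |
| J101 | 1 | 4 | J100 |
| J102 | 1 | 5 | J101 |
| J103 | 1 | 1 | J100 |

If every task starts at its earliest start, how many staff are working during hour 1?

2

At early start, hour 1 has: J100.
Demand: 2 = 2.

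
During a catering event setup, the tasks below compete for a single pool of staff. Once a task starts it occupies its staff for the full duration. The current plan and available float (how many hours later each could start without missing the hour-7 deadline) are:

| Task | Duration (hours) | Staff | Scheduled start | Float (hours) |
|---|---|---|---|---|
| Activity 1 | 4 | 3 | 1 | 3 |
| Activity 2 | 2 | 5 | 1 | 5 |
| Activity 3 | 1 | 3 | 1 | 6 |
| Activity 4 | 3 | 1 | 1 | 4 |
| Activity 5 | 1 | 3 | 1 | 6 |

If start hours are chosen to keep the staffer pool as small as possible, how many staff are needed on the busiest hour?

Early-start (Activity 1@1, Activity 2@1, Activity 3@1, Activity 4@1, Activity 5@1) gives peak 15: h1:15  h2:9  h3:4  h4:3  h5:0  h6:0  h7:0.
Shift Activity 2→5, Activity 4→2, Activity 5→7.
Schedule Activity 1@1, Activity 2@5, Activity 3@1, Activity 4@2, Activity 5@7: h1:6  h2:4  h3:4  h4:4  h5:5  h6:5  h7:3 — peak 6.

6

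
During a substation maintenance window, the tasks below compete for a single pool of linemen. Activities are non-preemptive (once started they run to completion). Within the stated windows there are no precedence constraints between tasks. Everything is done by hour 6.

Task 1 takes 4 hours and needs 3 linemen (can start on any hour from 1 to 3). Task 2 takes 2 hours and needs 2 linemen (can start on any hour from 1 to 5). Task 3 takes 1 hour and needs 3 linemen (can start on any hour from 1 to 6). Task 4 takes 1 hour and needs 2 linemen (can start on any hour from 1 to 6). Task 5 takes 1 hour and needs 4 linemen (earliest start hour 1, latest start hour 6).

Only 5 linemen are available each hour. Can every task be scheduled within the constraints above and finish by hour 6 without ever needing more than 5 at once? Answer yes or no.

yes

Schedule Task 1@1, Task 2@1, Task 3@5, Task 4@3, Task 5@6: h1:5  h2:5  h3:5  h4:3  h5:3  h6:4 — peak 5 ≤ 5.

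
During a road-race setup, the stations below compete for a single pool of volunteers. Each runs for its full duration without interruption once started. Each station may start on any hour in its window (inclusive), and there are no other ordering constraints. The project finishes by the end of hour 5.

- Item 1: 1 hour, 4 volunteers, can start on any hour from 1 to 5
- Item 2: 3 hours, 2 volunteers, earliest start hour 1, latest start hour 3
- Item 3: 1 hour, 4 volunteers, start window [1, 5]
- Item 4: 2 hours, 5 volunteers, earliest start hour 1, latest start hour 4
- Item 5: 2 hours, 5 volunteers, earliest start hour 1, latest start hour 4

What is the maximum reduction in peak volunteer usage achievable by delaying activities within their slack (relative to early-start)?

Early-start peak: h1:20  h2:12  h3:2  h4:0  h5:0 ⇒ 20.
Leveled (Item 1@1, Item 2@2, Item 3@1, Item 4@2, Item 5@4): h1:8  h2:7  h3:7  h4:7  h5:5 ⇒ 8.
Reduction 20 − 8 = 12.

12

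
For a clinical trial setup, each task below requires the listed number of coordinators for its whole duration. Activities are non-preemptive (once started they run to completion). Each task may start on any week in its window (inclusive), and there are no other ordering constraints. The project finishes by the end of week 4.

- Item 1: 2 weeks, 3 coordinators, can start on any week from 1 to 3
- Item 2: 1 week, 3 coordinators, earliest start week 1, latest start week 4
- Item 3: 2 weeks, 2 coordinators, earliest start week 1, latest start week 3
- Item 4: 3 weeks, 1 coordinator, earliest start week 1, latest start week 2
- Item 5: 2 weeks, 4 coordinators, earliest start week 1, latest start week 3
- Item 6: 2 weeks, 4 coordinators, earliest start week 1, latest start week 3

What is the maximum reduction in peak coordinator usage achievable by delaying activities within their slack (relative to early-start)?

8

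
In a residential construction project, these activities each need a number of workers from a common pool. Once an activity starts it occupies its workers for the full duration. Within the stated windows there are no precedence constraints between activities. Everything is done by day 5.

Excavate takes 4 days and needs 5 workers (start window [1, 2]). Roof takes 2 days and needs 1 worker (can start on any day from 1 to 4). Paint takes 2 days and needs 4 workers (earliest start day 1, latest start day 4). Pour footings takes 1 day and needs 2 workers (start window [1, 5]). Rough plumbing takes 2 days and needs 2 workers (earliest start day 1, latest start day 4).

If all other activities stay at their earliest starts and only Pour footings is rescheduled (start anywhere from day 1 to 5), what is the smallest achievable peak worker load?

Pour footings@1: d1:14  d2:12  d3:5  d4:5  d5:0 → peak 14
Pour footings@2: d1:12  d2:14  d3:5  d4:5  d5:0 → peak 14
Pour footings@3: d1:12  d2:12  d3:7  d4:5  d5:0 → peak 12
Pour footings@4: d1:12  d2:12  d3:5  d4:7  d5:0 → peak 12
Pour footings@5: d1:12  d2:12  d3:5  d4:5  d5:2 → peak 12
Best is Pour footings@3, peak 12.

12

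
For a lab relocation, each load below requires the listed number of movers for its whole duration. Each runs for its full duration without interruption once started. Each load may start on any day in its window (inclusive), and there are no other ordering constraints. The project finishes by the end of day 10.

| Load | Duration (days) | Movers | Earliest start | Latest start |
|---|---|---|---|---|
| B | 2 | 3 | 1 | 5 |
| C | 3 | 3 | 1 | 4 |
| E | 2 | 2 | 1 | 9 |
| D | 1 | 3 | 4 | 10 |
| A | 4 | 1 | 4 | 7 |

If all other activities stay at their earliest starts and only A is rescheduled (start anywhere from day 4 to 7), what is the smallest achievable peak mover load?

A@4: d1:8  d2:8  d3:3  d4:4  d5:1  d6:1  d7:1  d8:0  d9:0  d10:0 → peak 8
A@5: d1:8  d2:8  d3:3  d4:3  d5:1  d6:1  d7:1  d8:1  d9:0  d10:0 → peak 8
A@6: d1:8  d2:8  d3:3  d4:3  d5:0  d6:1  d7:1  d8:1  d9:1  d10:0 → peak 8
A@7: d1:8  d2:8  d3:3  d4:3  d5:0  d6:0  d7:1  d8:1  d9:1  d10:1 → peak 8
Best is A@4, peak 8.

8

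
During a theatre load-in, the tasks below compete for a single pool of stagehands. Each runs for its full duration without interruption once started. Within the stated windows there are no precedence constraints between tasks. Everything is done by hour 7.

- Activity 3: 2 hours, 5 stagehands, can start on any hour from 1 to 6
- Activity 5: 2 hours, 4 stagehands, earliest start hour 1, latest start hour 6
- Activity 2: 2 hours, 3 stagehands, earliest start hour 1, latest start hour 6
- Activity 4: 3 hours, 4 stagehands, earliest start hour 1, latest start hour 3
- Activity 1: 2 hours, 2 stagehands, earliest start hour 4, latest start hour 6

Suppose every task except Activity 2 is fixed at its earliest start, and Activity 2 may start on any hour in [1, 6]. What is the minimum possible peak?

13

Activity 2@1: h1:16  h2:16  h3:4  h4:2  h5:2  h6:0  h7:0 → peak 16
Activity 2@2: h1:13  h2:16  h3:7  h4:2  h5:2  h6:0  h7:0 → peak 16
Activity 2@3: h1:13  h2:13  h3:7  h4:5  h5:2  h6:0  h7:0 → peak 13
Activity 2@4: h1:13  h2:13  h3:4  h4:5  h5:5  h6:0  h7:0 → peak 13
Activity 2@5: h1:13  h2:13  h3:4  h4:2  h5:5  h6:3  h7:0 → peak 13
Activity 2@6: h1:13  h2:13  h3:4  h4:2  h5:2  h6:3  h7:3 → peak 13
Best is Activity 2@3, peak 13.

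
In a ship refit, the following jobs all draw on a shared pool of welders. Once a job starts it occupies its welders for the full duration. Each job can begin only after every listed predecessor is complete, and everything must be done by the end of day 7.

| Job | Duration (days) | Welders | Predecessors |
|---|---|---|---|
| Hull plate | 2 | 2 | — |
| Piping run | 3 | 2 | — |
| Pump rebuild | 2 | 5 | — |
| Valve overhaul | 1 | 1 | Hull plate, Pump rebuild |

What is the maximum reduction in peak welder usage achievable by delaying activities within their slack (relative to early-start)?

4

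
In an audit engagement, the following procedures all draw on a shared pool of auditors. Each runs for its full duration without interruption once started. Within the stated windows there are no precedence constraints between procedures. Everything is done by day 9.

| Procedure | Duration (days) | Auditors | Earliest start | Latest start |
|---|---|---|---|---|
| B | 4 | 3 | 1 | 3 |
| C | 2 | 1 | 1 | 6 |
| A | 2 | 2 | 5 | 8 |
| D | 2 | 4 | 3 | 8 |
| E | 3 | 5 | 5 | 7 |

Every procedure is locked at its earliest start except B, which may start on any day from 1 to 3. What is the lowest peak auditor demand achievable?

7

B@1: d1:4  d2:4  d3:7  d4:7  d5:7  d6:7  d7:5  d8:0  d9:0 → peak 7
B@2: d1:1  d2:4  d3:7  d4:7  d5:10  d6:7  d7:5  d8:0  d9:0 → peak 10
B@3: d1:1  d2:1  d3:7  d4:7  d5:10  d6:10  d7:5  d8:0  d9:0 → peak 10
Best is B@1, peak 7.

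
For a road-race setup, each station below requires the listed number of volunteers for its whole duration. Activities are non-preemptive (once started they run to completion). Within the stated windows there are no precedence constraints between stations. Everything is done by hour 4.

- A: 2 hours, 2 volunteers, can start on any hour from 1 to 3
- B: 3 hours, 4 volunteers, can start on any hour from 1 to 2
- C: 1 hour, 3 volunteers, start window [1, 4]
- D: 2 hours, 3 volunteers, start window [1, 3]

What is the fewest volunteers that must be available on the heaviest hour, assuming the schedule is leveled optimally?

7

Early-start (A@1, B@1, C@1, D@1) gives peak 12: h1:12  h2:9  h3:4  h4:0.
Shift C→4, D→3.
Schedule A@1, B@1, C@4, D@3: h1:6  h2:6  h3:7  h4:6 — peak 7.
Total volunteer-hours = 25 over 4 hours ⇒ peak ≥ ⌈25/4⌉ = 7, so 7 is optimal.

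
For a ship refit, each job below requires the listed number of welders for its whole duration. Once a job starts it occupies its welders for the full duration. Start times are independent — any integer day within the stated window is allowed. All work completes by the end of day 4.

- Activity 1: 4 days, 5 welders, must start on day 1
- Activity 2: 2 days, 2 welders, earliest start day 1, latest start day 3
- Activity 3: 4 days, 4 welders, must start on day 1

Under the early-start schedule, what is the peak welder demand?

11

Early-start schedule: Activity 1@1, Activity 2@1, Activity 3@1.
Load per day: day 1: 11, day 2: 11, day 3: 9, day 4: 9.
Peak is 11.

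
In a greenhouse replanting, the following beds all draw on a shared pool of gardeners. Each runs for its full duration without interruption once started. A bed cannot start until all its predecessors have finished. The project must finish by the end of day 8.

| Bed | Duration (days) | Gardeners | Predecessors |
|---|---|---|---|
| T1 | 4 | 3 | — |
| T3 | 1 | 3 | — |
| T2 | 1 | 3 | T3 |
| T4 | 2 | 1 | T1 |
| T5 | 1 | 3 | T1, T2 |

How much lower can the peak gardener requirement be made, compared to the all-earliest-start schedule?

2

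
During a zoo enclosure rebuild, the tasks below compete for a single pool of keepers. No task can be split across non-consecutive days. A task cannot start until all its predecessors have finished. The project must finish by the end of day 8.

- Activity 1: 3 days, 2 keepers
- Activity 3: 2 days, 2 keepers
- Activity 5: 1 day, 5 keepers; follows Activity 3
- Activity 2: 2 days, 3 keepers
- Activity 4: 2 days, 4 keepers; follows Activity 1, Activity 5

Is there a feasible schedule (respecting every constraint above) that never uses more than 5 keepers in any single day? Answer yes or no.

yes

Schedule Activity 1@1, Activity 3@1, Activity 5@4, Activity 2@5, Activity 4@7: d1:4  d2:4  d3:2  d4:5  d5:3  d6:3  d7:4  d8:4 — peak 5 ≤ 5.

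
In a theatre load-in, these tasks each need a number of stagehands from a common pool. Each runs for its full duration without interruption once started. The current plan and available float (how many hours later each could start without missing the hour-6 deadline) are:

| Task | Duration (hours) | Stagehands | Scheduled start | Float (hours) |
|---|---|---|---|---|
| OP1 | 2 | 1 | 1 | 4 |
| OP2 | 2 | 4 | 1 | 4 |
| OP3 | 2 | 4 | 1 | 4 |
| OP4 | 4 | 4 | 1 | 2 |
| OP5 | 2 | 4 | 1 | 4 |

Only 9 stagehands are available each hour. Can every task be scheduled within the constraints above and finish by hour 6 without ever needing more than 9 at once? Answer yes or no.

Schedule OP1@1, OP2@1, OP3@3, OP4@3, OP5@5: h1:5  h2:5  h3:8  h4:8  h5:8  h6:8 — peak 8 ≤ 9.

yes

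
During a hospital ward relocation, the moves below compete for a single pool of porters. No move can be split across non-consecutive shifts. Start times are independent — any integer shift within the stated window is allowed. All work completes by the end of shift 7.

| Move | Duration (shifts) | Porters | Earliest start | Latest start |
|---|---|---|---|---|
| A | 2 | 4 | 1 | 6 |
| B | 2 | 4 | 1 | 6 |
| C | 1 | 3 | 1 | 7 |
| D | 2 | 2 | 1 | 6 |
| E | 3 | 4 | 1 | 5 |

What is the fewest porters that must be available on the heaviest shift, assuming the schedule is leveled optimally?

7

Early-start (A@1, B@1, C@1, D@1, E@1) gives peak 17: s1:17  s2:14  s3:4  s4:0  s5:0  s6:0  s7:0.
Shift B→3, D→2, E→5.
Schedule A@1, B@3, C@1, D@2, E@5: s1:7  s2:6  s3:6  s4:4  s5:4  s6:4  s7:4 — peak 7.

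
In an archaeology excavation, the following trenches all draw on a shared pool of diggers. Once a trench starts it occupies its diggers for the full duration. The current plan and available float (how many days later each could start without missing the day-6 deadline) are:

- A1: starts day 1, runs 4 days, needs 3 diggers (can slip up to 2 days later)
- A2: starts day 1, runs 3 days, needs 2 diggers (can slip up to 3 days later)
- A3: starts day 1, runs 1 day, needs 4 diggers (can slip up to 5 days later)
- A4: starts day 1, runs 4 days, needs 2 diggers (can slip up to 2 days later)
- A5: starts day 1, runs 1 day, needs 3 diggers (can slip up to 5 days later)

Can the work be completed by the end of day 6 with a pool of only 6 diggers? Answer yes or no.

no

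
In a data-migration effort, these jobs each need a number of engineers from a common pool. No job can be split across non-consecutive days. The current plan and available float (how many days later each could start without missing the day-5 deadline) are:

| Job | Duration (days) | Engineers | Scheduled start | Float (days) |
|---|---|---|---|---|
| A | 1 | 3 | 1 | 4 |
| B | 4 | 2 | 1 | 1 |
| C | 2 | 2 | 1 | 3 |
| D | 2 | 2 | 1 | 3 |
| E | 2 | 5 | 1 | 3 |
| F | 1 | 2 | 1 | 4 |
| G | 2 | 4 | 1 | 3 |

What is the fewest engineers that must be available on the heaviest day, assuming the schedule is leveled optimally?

Early-start (A@1, B@1, C@1, D@1, E@1, F@1, G@1) gives peak 20: d1:20  d2:15  d3:2  d4:2  d5:0.
Shift D→3, E→2, G→4.
Schedule A@1, B@1, C@1, D@3, E@2, F@1, G@4: d1:9  d2:9  d3:9  d4:8  d5:4 — peak 9.

9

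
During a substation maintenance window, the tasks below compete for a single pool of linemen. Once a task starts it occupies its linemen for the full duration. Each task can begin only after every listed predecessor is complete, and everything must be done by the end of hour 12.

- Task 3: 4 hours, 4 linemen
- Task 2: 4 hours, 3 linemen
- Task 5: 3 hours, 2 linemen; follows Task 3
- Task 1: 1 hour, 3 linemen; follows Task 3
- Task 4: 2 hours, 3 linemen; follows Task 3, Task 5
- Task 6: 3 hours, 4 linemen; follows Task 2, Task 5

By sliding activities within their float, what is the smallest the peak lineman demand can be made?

Early-start (Task 3@1, Task 2@1, Task 5@5, Task 1@5, Task 4@8, Task 6@8) gives peak 7: h1:7  h2:7  h3:7  h4:7  h5:5  h6:2  h7:2  h8:7  h9:7  h10:4  h11:0  h12:0.
Shift Task 2→5, Task 1→9, Task 6→10.
Schedule Task 3@1, Task 2@5, Task 5@5, Task 1@9, Task 4@8, Task 6@10: h1:4  h2:4  h3:4  h4:4  h5:5  h6:5  h7:5  h8:6  h9:6  h10:4  h11:4  h12:4 — peak 6.

6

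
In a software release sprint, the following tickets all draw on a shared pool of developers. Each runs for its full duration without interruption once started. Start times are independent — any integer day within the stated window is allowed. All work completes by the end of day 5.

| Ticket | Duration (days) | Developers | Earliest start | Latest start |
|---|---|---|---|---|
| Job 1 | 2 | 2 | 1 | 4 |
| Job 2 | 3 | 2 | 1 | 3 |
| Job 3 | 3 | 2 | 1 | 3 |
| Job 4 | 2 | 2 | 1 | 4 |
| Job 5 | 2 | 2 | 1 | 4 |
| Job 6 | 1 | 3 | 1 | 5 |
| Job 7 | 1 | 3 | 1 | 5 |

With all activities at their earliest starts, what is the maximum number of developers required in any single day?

16

Early-start schedule: Job 1@1, Job 2@1, Job 3@1, Job 4@1, Job 5@1, Job 6@1, Job 7@1.
Load per day: day 1: 16, day 2: 10, day 3: 4, day 4: 0, day 5: 0.
Peak is 16.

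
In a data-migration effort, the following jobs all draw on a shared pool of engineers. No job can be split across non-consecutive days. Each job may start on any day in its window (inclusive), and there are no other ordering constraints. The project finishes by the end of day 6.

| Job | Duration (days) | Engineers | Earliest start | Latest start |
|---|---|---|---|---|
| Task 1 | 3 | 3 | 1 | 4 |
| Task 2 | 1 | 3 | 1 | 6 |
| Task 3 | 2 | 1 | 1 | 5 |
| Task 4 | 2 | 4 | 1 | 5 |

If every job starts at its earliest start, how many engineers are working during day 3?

3

At early start, day 3 has: Task 1.
Demand: 3 = 3.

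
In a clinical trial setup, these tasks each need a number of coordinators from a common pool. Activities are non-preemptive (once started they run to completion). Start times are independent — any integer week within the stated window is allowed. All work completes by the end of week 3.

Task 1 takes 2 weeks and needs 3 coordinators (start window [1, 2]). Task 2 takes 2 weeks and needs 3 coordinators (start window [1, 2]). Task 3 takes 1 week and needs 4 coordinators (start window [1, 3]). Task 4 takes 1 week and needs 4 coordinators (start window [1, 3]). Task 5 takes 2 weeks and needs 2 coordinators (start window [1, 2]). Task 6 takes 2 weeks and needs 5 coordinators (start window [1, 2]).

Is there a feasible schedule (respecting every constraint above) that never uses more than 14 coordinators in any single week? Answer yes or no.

yes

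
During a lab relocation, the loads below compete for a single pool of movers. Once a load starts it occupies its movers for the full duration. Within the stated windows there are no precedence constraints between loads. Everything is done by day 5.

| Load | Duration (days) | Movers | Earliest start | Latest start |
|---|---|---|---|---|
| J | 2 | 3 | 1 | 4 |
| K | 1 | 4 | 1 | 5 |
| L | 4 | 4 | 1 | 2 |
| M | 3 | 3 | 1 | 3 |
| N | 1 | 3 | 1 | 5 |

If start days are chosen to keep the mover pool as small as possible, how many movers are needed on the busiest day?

10

Early-start (J@1, K@1, L@1, M@1, N@1) gives peak 17: d1:17  d2:10  d3:7  d4:4  d5:0.
Shift L→2, N→3.
Schedule J@1, K@1, L@2, M@1, N@3: d1:10  d2:10  d3:10  d4:4  d5:4 — peak 10.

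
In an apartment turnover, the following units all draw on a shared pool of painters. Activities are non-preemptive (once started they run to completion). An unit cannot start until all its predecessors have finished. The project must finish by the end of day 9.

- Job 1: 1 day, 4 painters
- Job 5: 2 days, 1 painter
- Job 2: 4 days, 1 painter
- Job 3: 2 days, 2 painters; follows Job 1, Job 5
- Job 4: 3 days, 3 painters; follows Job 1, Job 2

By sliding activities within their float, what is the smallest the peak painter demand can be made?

4

Early-start (Job 1@1, Job 5@1, Job 2@1, Job 3@3, Job 4@5) gives peak 6: d1:6  d2:2  d3:3  d4:3  d5:3  d6:3  d7:3  d8:0  d9:0.
Shift Job 5→2, Job 2→2, Job 3→4, Job 4→6.
Schedule Job 1@1, Job 5@2, Job 2@2, Job 3@4, Job 4@6: d1:4  d2:2  d3:2  d4:3  d5:3  d6:3  d7:3  d8:3  d9:0 — peak 4.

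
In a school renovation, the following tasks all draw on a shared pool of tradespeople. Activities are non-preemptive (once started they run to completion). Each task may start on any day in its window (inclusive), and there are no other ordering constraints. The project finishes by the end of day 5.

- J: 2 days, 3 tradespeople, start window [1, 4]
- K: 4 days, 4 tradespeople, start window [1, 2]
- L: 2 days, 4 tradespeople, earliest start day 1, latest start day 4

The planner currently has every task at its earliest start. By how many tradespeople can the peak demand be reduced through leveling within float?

Early-start peak: d1:11  d2:11  d3:4  d4:4  d5:0 ⇒ 11.
Leveled (J@1, K@1, L@3): d1:7  d2:7  d3:8  d4:8  d5:0 ⇒ 8.
Reduction 11 − 8 = 3.

3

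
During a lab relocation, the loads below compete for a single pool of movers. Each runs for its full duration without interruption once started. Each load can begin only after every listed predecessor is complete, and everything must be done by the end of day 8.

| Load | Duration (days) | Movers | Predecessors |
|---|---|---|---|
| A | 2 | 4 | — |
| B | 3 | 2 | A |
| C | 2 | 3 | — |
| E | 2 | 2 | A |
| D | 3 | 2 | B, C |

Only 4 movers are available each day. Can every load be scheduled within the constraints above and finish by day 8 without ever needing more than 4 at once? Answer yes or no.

The minimum achievable peak is 5; 4 < 5, so no feasible schedule stays within the cap.

no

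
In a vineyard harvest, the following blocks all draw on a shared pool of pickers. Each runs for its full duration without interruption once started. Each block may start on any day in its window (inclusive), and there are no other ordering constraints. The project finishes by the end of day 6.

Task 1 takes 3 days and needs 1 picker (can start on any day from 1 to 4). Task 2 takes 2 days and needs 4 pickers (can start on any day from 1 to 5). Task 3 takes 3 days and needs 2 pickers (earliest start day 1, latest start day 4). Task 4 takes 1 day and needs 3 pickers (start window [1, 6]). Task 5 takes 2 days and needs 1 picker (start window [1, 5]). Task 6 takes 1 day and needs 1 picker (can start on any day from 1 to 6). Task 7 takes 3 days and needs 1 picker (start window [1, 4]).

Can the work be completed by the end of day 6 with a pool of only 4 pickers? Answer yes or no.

no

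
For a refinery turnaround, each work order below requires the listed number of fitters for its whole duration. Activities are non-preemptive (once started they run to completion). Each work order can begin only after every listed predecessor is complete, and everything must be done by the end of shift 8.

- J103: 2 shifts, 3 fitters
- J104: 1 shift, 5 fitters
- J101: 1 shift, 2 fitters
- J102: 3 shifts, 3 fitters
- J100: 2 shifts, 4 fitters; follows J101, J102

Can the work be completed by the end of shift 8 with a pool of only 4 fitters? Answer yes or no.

The minimum achievable peak is 5; 4 < 5, so no feasible schedule stays within the cap.

no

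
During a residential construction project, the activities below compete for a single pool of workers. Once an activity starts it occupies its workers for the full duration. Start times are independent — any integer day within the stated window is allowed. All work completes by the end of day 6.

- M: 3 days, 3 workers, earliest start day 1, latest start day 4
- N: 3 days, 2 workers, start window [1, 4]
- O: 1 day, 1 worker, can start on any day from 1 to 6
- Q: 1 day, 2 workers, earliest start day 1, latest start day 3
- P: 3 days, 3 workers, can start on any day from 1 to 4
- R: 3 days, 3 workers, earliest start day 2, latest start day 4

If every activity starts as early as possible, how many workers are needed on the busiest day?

11

Early-start schedule: M@1, N@1, O@1, Q@1, P@1, R@2.
Load per day: day 1: 11, day 2: 11, day 3: 11, day 4: 3, day 5: 0, day 6: 0.
Peak is 11.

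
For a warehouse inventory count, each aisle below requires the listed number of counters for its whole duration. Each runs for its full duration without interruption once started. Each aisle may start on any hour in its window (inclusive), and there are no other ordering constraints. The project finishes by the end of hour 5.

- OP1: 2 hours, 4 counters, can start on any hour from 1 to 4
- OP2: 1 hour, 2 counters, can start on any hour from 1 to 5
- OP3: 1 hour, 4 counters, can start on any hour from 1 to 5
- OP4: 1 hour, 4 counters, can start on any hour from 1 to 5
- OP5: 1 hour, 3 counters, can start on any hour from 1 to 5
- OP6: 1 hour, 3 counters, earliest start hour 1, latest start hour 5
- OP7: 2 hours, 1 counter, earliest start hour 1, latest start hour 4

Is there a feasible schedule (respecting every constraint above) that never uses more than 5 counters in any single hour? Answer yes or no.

no

Total counter-hours = 26; over 5 hours the average is 26/5 > 5, so some hour must exceed 5.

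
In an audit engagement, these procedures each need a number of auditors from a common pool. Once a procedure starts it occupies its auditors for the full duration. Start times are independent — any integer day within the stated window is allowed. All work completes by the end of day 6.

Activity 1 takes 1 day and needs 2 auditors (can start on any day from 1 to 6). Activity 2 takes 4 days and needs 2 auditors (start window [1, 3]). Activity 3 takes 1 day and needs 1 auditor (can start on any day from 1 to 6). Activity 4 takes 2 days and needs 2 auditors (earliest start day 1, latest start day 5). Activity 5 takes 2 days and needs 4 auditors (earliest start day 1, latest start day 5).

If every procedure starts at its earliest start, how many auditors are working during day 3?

At early start, day 3 has: Activity 2.
Demand: 2 = 2.

2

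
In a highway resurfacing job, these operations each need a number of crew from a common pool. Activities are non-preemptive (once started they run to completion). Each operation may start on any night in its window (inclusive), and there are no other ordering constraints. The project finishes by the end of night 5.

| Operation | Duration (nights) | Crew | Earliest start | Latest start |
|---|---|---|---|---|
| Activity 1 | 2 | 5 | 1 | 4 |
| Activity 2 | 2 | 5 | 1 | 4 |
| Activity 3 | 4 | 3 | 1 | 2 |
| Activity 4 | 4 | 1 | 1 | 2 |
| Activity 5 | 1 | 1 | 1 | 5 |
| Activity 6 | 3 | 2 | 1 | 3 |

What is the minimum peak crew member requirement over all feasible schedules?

Early-start (Activity 1@1, Activity 2@1, Activity 3@1, Activity 4@1, Activity 5@1, Activity 6@1) gives peak 17: n1:17  n2:16  n3:6  n4:4  n5:0.
Shift Activity 2→3, Activity 6→2.
Schedule Activity 1@1, Activity 2@3, Activity 3@1, Activity 4@1, Activity 5@1, Activity 6@2: n1:10  n2:11  n3:11  n4:11  n5:0 — peak 11.

11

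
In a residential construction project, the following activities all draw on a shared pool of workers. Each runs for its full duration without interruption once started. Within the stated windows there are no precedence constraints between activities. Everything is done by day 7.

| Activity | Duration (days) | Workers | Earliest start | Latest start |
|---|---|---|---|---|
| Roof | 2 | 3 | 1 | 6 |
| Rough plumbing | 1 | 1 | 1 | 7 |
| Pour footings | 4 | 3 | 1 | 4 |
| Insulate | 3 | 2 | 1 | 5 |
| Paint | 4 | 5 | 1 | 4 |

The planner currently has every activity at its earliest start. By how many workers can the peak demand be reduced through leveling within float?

Early-start peak: d1:14  d2:13  d3:10  d4:8  d5:0  d6:0  d7:0 ⇒ 14.
Leveled (Roof@1, Rough plumbing@1, Pour footings@1, Insulate@5, Paint@3): d1:7  d2:6  d3:8  d4:8  d5:7  d6:7  d7:2 ⇒ 8.
Reduction 14 − 8 = 6.

6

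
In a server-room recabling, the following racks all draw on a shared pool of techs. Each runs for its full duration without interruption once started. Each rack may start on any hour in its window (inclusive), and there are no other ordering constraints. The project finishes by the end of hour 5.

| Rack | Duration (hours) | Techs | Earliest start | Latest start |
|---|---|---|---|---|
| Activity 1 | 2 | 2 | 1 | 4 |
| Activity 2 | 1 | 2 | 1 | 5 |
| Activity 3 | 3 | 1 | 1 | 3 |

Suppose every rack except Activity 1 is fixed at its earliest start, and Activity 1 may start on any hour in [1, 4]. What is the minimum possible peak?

Activity 1@1: h1:5  h2:3  h3:1  h4:0  h5:0 → peak 5
Activity 1@2: h1:3  h2:3  h3:3  h4:0  h5:0 → peak 3
Activity 1@3: h1:3  h2:1  h3:3  h4:2  h5:0 → peak 3
Activity 1@4: h1:3  h2:1  h3:1  h4:2  h5:2 → peak 3
Best is Activity 1@2, peak 3.

3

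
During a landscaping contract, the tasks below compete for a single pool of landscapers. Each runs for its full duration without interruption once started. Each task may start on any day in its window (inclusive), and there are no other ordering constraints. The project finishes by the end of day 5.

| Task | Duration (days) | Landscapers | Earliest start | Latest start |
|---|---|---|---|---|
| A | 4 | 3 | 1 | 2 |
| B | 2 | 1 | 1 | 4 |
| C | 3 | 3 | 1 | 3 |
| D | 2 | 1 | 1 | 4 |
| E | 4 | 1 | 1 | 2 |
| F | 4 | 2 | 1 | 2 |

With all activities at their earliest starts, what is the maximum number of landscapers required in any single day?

11

Early-start schedule: A@1, B@1, C@1, D@1, E@1, F@1.
Load per day: day 1: 11, day 2: 11, day 3: 9, day 4: 6, day 5: 0.
Peak is 11.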